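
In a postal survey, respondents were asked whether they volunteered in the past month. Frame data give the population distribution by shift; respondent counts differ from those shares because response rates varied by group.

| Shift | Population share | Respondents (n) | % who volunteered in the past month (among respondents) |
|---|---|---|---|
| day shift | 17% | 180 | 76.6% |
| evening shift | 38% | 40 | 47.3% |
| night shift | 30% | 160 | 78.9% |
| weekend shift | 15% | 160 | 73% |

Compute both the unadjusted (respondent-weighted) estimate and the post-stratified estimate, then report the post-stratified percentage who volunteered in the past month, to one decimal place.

Unadjusted (pooled respondent) estimate weights by respondent counts:
  (180/540)×76.6 + (40/540)×47.3 + (160/540)×78.9 + (160/540)×73 = 74.0444%
Post-stratifying to population shares instead:
  0.17×76.6 + 0.38×47.3 + 0.3×78.9 + 0.15×73 = 65.616%

65.6%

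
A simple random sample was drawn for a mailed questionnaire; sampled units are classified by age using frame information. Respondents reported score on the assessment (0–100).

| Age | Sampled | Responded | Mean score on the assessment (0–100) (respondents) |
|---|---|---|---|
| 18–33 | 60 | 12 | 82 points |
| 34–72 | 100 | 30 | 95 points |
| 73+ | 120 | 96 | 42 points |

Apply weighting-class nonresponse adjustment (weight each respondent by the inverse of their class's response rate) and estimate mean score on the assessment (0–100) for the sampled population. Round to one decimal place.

69.5

Response rates by class: 18–33 12/60 = 20%, 34–72 30/100 = 30%, 73+ 96/120 = 80%.
Each respondent's weight = sampled/responded in their class; summing within a class gives n_sampled, so:
  18–33: 60 × 82 = 4920
  34–72: 100 × 95 = 9500
  73+: 120 × 42 = 5040
Adjusted estimate = 19,460 / 280 = 69.5 → 69.5.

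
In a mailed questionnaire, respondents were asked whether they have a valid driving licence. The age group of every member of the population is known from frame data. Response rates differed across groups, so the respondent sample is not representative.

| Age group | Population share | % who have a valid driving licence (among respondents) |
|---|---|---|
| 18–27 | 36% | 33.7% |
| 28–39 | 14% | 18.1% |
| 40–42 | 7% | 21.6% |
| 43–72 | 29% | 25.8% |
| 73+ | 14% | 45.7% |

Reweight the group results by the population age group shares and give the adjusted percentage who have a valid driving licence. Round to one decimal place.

Each cell contributes population-share × respondent value:
  18–27: 0.36 × 33.7 = 12.132
  28–39: 0.14 × 18.1 = 2.534
  40–42: 0.07 × 21.6 = 1.512
  43–72: 0.29 × 25.8 = 7.482
  73+: 0.14 × 45.7 = 6.398
Post-stratified estimate = 30.058 → 30.1%.

30.1%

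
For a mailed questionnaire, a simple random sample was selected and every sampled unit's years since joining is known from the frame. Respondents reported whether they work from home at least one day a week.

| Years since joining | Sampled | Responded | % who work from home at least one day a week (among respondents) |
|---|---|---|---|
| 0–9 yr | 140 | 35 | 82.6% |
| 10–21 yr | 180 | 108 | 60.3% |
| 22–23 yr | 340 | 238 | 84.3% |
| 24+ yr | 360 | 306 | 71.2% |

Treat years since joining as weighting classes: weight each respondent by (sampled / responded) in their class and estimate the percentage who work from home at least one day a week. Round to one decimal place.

75.2%

Response rates by class: 0–9 yr 35/140 = 25%, 10–21 yr 108/180 = 60%, 22–23 yr 238/340 = 70%, 24+ yr 306/360 = 85%.
With weight = n_sampled/n_responded per class, the weighted class total is n_sampled:
  0–9 yr: 140 × 82.6 = 11,564
  10–21 yr: 180 × 60.3 = 10,854
  22–23 yr: 340 × 84.3 = 28,662
  24+ yr: 360 × 71.2 = 25,632
Adjusted estimate = 76,712 / 1,020 = 75.2078 → 75.2%.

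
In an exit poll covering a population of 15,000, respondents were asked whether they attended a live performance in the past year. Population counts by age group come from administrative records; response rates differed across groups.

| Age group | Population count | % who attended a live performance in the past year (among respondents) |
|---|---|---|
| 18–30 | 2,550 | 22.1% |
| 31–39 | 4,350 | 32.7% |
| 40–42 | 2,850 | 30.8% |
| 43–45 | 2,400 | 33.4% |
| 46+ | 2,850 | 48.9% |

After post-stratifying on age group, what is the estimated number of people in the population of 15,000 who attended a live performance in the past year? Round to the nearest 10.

Each cell contributes its population count × the respondent rate:
  18–30: 2,550 × 22.1% = 563.55
  31–39: 4,350 × 32.7% = 1422.45
  40–42: 2,850 × 30.8% = 877.8
  43–45: 2,400 × 33.4% = 801.6
  46+: 2,850 × 48.9% = 1393.65
Estimated total = 5059.05 → 5,060.

5,060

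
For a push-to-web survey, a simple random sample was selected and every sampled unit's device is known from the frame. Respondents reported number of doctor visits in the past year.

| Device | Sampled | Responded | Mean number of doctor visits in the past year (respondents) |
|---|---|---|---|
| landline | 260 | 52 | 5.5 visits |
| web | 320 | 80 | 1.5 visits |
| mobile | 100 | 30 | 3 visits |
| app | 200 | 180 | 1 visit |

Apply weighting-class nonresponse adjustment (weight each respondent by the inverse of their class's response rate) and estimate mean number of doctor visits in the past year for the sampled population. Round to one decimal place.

2.7

Response rates by class: landline 52/260 = 20%, web 80/320 = 25%, mobile 30/100 = 30%, app 180/200 = 90%.
Weighting each respondent by the inverse class response rate inflates each class back to its sampled size, so the class weight is n_sampled:
  landline: 260 × 5.5 = 1430
  web: 320 × 1.5 = 480
  mobile: 100 × 3 = 300
  app: 200 × 1 = 200
Adjusted estimate = 2410 / 880 = 2.73864 → 2.7.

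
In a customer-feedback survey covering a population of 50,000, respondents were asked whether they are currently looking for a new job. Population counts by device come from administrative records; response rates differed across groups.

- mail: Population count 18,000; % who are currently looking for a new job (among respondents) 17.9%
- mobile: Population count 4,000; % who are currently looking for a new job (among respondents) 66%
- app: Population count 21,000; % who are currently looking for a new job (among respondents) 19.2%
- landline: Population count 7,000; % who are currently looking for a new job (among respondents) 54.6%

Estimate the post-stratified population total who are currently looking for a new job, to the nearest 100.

13,700

Each cell contributes its population count × the respondent rate:
  mail: 18,000 × 17.9% = 3222
  mobile: 4,000 × 66% = 2640
  app: 21,000 × 19.2% = 4032
  landline: 7,000 × 54.6% = 3822
Estimated total = 13,716 → 13,700.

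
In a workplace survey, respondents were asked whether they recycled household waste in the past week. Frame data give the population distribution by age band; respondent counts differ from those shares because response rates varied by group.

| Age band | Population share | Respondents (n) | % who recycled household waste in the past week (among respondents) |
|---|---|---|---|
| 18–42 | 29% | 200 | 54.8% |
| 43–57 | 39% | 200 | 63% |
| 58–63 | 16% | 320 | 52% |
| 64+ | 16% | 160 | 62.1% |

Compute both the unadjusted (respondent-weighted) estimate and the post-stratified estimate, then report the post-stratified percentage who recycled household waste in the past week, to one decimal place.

58.7%

Naive respondent-only estimate (weights = respondent counts):
  (200/880)×54.8 + (200/880)×63 + (320/880)×52 + (160/880)×62.1 = 56.9727%
Post-stratified estimate weights by population shares:
  0.29×54.8 + 0.39×63 + 0.16×52 + 0.16×62.1 = 58.718%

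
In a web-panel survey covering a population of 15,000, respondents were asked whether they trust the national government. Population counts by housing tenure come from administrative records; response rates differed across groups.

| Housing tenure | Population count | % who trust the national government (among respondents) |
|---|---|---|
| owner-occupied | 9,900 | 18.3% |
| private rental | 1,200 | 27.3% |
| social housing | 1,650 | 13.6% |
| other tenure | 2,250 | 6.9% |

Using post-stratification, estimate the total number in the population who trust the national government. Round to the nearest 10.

2,520

Apply each group's respondent rate to its population count:
  owner-occupied: 9,900 × 18.3% = 1811.7
  private rental: 1,200 × 27.3% = 327.6
  social housing: 1,650 × 13.6% = 224.4
  other tenure: 2,250 × 6.9% = 155.25
Estimated total = 2518.95 → 2,520.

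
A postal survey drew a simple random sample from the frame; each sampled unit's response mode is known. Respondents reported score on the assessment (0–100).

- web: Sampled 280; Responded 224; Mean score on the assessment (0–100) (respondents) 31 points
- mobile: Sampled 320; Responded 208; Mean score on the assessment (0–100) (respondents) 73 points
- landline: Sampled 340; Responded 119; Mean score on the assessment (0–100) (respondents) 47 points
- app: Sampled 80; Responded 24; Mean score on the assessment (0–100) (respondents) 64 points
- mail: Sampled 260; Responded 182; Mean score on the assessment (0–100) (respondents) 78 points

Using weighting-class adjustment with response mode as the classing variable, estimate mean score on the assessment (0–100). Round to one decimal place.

57.4

Response rates by class: web 224/280 = 80%, mobile 208/320 = 65%, landline 119/340 = 35%, app 24/80 = 30%, mail 182/260 = 70%.
With weight = n_sampled/n_responded per class, the weighted class total is n_sampled:
  web: 280 × 31 = 8680
  mobile: 320 × 73 = 23,360
  landline: 340 × 47 = 15,980
  app: 80 × 64 = 5120
  mail: 260 × 78 = 20,280
Adjusted estimate = 73,420 / 1,280 = 57.3594 → 57.4.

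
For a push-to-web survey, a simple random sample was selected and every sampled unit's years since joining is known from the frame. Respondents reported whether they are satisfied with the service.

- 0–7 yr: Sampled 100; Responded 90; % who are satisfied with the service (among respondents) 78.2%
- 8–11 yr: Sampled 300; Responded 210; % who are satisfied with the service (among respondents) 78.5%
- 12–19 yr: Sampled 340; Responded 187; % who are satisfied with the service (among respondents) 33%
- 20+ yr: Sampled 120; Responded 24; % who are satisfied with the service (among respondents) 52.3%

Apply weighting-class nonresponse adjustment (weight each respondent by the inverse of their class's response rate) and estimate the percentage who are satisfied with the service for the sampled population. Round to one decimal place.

56.8%

Response rates by class: 0–7 yr 90/100 = 90%, 8–11 yr 210/300 = 70%, 12–19 yr 187/340 = 55%, 20+ yr 24/120 = 20%.
Weighting each respondent by the inverse class response rate inflates each class back to its sampled size, so the class weight is n_sampled:
  0–7 yr: 100 × 78.2 = 7820
  8–11 yr: 300 × 78.5 = 23,550
  12–19 yr: 340 × 33 = 11,220
  20+ yr: 120 × 52.3 = 6276
Adjusted estimate = 48,866 / 860 = 56.8209 → 56.8%.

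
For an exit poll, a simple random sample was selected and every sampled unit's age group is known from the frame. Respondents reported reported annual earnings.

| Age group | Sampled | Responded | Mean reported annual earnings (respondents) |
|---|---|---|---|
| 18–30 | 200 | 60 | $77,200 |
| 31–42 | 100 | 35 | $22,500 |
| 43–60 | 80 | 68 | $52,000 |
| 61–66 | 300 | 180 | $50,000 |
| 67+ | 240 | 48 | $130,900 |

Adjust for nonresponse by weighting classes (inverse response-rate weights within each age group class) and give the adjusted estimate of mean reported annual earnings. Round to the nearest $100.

$74,200

Response rates by class: 18–30 60/200 = 30%, 31–42 35/100 = 35%, 43–60 68/80 = 85%, 61–66 180/300 = 60%, 67+ 48/240 = 20%.
With weight = n_sampled/n_responded per class, the weighted class total is n_sampled:
  18–30: 200 × 77,200 = 15,440,000
  31–42: 100 × 22,500 = 2,250,000
  43–60: 80 × 52,000 = 4,160,000
  61–66: 300 × 50,000 = 15,000,000
  67+: 240 × 130,900 = 31,416,000
Adjusted estimate = 68,266,000 / 920 = 74202.2 → $74,200.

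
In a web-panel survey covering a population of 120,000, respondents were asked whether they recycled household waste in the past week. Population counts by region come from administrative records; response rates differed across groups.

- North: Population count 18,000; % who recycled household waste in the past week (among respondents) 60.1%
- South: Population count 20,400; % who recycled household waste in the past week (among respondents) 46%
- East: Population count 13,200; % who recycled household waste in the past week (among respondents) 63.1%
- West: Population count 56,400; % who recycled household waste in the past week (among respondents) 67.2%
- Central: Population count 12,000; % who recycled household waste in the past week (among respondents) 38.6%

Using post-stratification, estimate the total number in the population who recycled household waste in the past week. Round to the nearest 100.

Each cell contributes its population count × the respondent rate:
  North: 18,000 × 60.1% = 10,818
  South: 20,400 × 46% = 9384
  East: 13,200 × 63.1% = 8329.2
  West: 56,400 × 67.2% = 37900.8
  Central: 12,000 × 38.6% = 4632
Estimated total = 71,064 → 71,100.

71,100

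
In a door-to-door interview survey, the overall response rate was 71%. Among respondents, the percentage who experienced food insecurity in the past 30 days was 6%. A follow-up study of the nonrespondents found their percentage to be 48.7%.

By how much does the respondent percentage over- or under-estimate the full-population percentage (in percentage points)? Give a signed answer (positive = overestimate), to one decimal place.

-12.4 percentage points

Nonresponse fraction = 1 − 0.71 = 0.29.
Bias = (nonresponse fraction) × (respondent percentage − nonrespondent percentage)
     = 0.29 × (6 − 48.7) = 0.29 × -42.7 = -12.383.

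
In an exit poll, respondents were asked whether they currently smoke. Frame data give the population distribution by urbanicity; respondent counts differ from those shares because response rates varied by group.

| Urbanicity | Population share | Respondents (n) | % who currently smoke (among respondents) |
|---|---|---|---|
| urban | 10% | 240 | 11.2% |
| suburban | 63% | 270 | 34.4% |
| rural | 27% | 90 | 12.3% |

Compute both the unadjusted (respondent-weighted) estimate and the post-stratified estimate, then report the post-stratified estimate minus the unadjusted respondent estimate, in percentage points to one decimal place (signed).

+4.3 percentage points

Unadjusted (pooled respondent) estimate weights by respondent counts:
  (240/600)×11.2 + (270/600)×34.4 + (90/600)×12.3 = 21.805%
Post-stratifying to population shares instead:
  0.1×11.2 + 0.63×34.4 + 0.27×12.3 = 26.113%
Difference = 26.113 − 21.805 = 4.308 pp.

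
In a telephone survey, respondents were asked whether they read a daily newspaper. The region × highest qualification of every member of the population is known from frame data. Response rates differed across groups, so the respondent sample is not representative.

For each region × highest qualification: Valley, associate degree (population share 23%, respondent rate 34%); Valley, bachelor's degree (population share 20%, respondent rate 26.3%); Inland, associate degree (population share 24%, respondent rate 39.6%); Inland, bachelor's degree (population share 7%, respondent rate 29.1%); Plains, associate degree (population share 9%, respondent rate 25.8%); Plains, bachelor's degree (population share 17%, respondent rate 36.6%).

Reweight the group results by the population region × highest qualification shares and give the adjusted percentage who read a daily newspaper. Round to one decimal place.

Weight each group's respondent value by its population share:
  Valley, associate degree: 0.23 × 34 = 7.82
  Valley, bachelor's degree: 0.2 × 26.3 = 5.26
  Inland, associate degree: 0.24 × 39.6 = 9.504
  Inland, bachelor's degree: 0.07 × 29.1 = 2.037
  Plains, associate degree: 0.09 × 25.8 = 2.322
  Plains, bachelor's degree: 0.17 × 36.6 = 6.222
Post-stratified estimate = 33.165 → 33.2%.

33.2%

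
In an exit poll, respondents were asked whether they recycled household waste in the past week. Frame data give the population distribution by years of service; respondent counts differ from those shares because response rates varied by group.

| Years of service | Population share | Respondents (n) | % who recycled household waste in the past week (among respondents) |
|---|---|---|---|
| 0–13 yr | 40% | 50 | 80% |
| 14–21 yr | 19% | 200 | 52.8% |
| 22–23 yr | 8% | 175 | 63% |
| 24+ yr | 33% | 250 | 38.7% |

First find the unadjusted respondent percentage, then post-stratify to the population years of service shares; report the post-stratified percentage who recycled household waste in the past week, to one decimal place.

59.8%

Without adjustment, the pooled respondent share is:
  (50/675)×80 + (200/675)×52.8 + (175/675)×63 + (250/675)×38.7 = 52.237%
Post-stratified estimate weights by population shares:
  0.4×80 + 0.19×52.8 + 0.08×63 + 0.33×38.7 = 59.843%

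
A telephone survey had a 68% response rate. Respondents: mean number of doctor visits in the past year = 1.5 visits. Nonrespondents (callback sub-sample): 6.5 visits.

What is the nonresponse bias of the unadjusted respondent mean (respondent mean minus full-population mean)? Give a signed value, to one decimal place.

-1.6

Nonresponse fraction = 1 − 0.68 = 0.32.
Bias = (nonresponse fraction) × (respondent mean − nonrespondent mean)
     = 0.32 × (1.5 − 6.5) = 0.32 × -5 = -1.6.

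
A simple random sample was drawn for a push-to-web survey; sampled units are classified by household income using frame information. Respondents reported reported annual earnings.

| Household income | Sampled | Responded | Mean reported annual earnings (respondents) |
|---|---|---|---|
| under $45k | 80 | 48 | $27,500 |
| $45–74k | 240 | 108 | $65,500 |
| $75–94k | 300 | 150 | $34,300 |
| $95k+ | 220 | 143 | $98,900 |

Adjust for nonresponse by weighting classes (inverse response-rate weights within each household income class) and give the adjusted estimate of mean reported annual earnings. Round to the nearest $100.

Response rates by class: under $45k 48/80 = 60%, $45–74k 108/240 = 45%, $75–94k 150/300 = 50%, $95k+ 143/220 = 65%.
Inverse-response-rate weighting restores each class to its sampled count, so class totals weight by n_sampled:
  under $45k: 80 × 27,500 = 2,200,000
  $45–74k: 240 × 65,500 = 15,720,000
  $75–94k: 300 × 34,300 = 10,290,000
  $95k+: 220 × 98,900 = 21,758,000
Adjusted estimate = 49,968,000 / 840 = 59485.7 → $59,500.

$59,500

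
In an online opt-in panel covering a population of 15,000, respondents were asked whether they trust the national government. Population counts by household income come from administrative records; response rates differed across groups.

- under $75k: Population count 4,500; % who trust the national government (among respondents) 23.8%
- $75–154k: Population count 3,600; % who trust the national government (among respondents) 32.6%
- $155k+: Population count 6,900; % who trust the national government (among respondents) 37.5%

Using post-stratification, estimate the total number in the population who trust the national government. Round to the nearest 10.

4,830

Apply each group's respondent rate to its population count:
  under $75k: 4,500 × 23.8% = 1071
  $75–154k: 3,600 × 32.6% = 1173.6
  $155k+: 6,900 × 37.5% = 2587.5
Estimated total = 4832.1 → 4,830.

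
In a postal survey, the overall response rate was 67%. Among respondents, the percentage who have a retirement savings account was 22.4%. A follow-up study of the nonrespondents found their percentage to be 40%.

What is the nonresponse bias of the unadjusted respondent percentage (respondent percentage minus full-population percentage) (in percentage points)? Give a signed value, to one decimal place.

Nonresponse fraction = 1 − 0.67 = 0.33.
Bias = (nonresponse fraction) × (respondent percentage − nonrespondent percentage)
     = 0.33 × (22.4 − 40) = 0.33 × -17.6 = -5.808.

-5.8 percentage points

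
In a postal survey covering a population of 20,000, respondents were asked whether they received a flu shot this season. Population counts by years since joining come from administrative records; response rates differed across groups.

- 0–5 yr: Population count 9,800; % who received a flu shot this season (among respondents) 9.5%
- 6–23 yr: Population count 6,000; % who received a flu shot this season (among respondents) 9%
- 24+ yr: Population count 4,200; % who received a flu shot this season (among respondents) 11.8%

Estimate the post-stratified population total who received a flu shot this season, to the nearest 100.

2,000

Each cell contributes its population count × the respondent rate:
  0–5 yr: 9,800 × 9.5% = 931
  6–23 yr: 6,000 × 9% = 540
  24+ yr: 4,200 × 11.8% = 495.6
Estimated total = 1966.6 → 2,000.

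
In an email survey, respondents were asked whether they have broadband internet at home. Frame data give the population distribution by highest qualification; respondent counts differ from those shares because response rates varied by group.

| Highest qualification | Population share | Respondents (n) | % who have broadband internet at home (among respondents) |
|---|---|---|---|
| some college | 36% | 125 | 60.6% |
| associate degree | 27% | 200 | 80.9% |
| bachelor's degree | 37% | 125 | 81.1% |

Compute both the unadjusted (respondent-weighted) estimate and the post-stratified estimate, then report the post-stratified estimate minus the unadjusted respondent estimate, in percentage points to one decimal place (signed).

Unadjusted (pooled respondent) estimate weights by respondent counts:
  (125/450)×60.6 + (200/450)×80.9 + (125/450)×81.1 = 75.3167%
Post-stratifying to population shares instead:
  0.36×60.6 + 0.27×80.9 + 0.37×81.1 = 73.666%
Difference = 73.666 − 75.3167 = -1.6507 pp.

-1.7 percentage points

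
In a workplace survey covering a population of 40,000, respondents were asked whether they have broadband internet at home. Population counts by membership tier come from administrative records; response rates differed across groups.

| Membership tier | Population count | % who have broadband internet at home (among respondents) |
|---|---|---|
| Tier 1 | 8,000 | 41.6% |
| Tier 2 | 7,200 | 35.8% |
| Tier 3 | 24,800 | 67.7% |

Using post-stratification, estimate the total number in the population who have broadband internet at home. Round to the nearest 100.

22,700

Apply each group's respondent rate to its population count:
  Tier 1: 8,000 × 41.6% = 3328
  Tier 2: 7,200 × 35.8% = 2577.6
  Tier 3: 24,800 × 67.7% = 16789.6
Estimated total = 22695.2 → 22,700.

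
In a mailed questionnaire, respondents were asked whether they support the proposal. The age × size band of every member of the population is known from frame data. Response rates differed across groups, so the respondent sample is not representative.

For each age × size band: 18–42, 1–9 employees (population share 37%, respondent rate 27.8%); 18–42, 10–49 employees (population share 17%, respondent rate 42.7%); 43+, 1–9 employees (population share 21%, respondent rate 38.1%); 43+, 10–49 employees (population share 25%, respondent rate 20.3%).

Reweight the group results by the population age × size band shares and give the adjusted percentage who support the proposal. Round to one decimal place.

30.6%

Reweight to the known age × size band distribution:
  18–42, 1–9 employees: 0.37 × 27.8 = 10.286
  18–42, 10–49 employees: 0.17 × 42.7 = 7.259
  43+, 1–9 employees: 0.21 × 38.1 = 8.001
  43+, 10–49 employees: 0.25 × 20.3 = 5.075
Post-stratified estimate = 30.621 → 30.6%.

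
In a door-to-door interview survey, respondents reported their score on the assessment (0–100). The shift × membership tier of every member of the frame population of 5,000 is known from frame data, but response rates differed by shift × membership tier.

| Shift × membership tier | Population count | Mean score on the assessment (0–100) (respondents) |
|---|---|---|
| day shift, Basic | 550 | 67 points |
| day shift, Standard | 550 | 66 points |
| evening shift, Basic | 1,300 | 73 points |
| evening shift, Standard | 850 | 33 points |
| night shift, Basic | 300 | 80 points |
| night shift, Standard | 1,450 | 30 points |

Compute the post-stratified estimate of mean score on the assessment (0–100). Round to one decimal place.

52.7

Weight each group's respondent value by its population share:
  day shift, Basic: (550/5,000) × 67 = 7.37
  day shift, Standard: (550/5,000) × 66 = 7.26
  evening shift, Basic: (1,300/5,000) × 73 = 18.98
  evening shift, Standard: (850/5,000) × 33 = 5.61
  night shift, Basic: (300/5,000) × 80 = 4.8
  night shift, Standard: (1,450/5,000) × 30 = 8.7
Post-stratified estimate = 52.72 → 52.7.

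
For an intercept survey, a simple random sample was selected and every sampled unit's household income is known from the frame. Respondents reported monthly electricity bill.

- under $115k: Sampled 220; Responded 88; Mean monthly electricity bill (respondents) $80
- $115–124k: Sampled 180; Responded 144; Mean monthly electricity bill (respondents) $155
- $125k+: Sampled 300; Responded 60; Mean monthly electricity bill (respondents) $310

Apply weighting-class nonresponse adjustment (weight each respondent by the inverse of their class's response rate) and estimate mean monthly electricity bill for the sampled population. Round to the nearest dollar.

$198

Class response rates: under $115k 88/220 = 40%, $115–124k 144/180 = 80%, $125k+ 60/300 = 20%.
Weighting each respondent by the inverse class response rate inflates each class back to its sampled size, so the class weight is n_sampled:
  under $115k: 220 × 80 = 17,600
  $115–124k: 180 × 155 = 27,900
  $125k+: 300 × 310 = 93,000
Adjusted estimate = 138,500 / 700 = 197.857 → $198.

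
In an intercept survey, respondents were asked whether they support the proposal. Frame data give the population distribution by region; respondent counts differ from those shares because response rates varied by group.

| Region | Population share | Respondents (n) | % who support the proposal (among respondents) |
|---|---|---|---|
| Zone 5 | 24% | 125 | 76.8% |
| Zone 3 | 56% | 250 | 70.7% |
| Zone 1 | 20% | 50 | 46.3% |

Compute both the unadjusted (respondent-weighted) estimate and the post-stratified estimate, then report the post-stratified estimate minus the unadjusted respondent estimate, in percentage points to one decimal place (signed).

Without adjustment, the pooled respondent share is:
  (125/425)×76.8 + (250/425)×70.7 + (50/425)×46.3 = 69.6235%
Post-stratified estimate weights by population shares:
  0.24×76.8 + 0.56×70.7 + 0.2×46.3 = 67.284%
Difference = 67.284 − 69.6235 = -2.3395 pp.

-2.3 percentage points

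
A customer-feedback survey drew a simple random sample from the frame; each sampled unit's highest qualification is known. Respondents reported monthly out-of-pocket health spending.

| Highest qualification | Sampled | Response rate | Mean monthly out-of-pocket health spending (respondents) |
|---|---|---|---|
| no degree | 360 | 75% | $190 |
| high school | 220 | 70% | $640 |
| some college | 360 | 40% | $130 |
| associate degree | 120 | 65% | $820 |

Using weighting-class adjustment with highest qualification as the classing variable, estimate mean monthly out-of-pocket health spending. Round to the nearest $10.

$330

With weight = n_sampled/n_responded per class, the weighted class total is n_sampled:
  no degree: 360 × 190 = 68,400
  high school: 220 × 640 = 140,800
  some college: 360 × 130 = 46,800
  associate degree: 120 × 820 = 98,400
Adjusted estimate = 354,400 / 1,060 = 334.34 → $330.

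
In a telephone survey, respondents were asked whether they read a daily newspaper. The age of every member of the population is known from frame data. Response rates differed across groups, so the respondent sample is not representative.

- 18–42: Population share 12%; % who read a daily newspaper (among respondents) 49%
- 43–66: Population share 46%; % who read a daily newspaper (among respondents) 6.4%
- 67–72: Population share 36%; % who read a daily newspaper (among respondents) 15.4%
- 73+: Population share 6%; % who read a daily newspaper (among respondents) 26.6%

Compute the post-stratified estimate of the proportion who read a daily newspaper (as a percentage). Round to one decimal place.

Weight each group's respondent value by its population share:
  18–42: 0.12 × 49 = 5.88
  43–66: 0.46 × 6.4 = 2.944
  67–72: 0.36 × 15.4 = 5.544
  73+: 0.06 × 26.6 = 1.596
Post-stratified estimate = 15.964 → 16.0%.

16.0%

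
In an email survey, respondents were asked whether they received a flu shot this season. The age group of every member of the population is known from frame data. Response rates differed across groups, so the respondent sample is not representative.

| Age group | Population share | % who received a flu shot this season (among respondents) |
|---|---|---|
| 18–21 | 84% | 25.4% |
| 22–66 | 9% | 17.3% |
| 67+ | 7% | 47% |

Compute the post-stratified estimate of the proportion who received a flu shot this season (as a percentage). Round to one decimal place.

Reweight to the known age group distribution:
  18–21: 0.84 × 25.4 = 21.336
  22–66: 0.09 × 17.3 = 1.557
  67+: 0.07 × 47 = 3.29
Post-stratified estimate = 26.183 → 26.2%.

26.2%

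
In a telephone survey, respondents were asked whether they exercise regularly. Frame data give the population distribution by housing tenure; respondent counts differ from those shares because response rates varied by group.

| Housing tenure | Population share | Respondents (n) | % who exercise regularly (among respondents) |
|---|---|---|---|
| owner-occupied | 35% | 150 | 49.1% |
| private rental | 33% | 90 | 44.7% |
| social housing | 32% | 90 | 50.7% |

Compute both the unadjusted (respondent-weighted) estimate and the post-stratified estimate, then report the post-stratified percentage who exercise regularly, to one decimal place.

Without adjustment, the pooled respondent share is:
  (150/330)×49.1 + (90/330)×44.7 + (90/330)×50.7 = 48.3364%
Reweighting by population housing tenure shares:
  0.35×49.1 + 0.33×44.7 + 0.32×50.7 = 48.16%

48.2%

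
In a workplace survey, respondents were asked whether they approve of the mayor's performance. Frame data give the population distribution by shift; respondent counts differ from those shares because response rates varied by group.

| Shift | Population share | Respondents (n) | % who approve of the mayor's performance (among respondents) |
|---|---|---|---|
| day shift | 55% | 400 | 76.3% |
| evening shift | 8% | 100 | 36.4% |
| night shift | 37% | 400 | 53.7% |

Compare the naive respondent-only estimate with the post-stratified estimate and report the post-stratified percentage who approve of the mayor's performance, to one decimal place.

Unadjusted (pooled respondent) estimate weights by respondent counts:
  (400/900)×76.3 + (100/900)×36.4 + (400/900)×53.7 = 61.8222%
Post-stratified estimate weights by population shares:
  0.55×76.3 + 0.08×36.4 + 0.37×53.7 = 64.746%

64.7%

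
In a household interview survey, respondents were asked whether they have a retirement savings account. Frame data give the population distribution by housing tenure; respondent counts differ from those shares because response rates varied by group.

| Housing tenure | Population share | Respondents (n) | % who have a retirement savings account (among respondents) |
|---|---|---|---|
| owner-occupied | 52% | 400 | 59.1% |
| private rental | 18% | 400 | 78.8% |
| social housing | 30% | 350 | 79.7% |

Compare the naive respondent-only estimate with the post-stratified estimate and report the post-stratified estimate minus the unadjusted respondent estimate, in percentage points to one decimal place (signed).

-3.4 percentage points

Without adjustment, the pooled respondent share is:
  (400/1150)×59.1 + (400/1150)×78.8 + (350/1150)×79.7 = 72.2217%
Reweighting by population housing tenure shares:
  0.52×59.1 + 0.18×78.8 + 0.3×79.7 = 68.826%
Difference = 68.826 − 72.2217 = -3.3957 pp.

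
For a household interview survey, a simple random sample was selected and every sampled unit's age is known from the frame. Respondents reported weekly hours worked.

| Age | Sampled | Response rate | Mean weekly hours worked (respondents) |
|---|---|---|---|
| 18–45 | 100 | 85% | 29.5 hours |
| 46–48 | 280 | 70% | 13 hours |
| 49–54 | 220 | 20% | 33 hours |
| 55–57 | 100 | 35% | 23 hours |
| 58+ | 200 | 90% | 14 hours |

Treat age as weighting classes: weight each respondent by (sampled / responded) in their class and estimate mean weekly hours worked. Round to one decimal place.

21.1

Inverse-response-rate weighting restores each class to its sampled count, so class totals weight by n_sampled:
  18–45: 100 × 29.5 = 2950
  46–48: 280 × 13 = 3640
  49–54: 220 × 33 = 7260
  55–57: 100 × 23 = 2300
  58+: 200 × 14 = 2800
Adjusted estimate = 18,950 / 900 = 21.0556 → 21.1.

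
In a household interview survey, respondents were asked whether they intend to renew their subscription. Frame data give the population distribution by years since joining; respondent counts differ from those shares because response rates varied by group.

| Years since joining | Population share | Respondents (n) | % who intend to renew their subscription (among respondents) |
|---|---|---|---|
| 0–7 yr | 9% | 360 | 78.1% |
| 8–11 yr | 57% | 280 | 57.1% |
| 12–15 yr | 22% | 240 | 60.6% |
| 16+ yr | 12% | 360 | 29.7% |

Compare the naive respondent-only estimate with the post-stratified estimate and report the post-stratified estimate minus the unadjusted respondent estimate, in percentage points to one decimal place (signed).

Naive respondent-only estimate (weights = respondent counts):
  (360/1240)×78.1 + (280/1240)×57.1 + (240/1240)×60.6 + (360/1240)×29.7 = 55.9194%
Post-stratified estimate weights by population shares:
  0.09×78.1 + 0.57×57.1 + 0.22×60.6 + 0.12×29.7 = 56.472%
Difference = 56.472 − 55.9194 = 0.5526 pp.

+0.6 percentage points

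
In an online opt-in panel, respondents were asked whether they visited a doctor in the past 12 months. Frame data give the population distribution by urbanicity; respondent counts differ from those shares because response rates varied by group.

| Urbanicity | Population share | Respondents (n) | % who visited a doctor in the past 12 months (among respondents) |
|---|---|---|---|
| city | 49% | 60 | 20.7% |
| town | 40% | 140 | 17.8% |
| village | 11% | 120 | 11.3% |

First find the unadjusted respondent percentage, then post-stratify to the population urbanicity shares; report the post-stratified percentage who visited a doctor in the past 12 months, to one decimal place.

Without adjustment, the pooled respondent share is:
  (60/320)×20.7 + (140/320)×17.8 + (120/320)×11.3 = 15.9062%
Post-stratifying to population shares instead:
  0.49×20.7 + 0.4×17.8 + 0.11×11.3 = 18.506%

18.5%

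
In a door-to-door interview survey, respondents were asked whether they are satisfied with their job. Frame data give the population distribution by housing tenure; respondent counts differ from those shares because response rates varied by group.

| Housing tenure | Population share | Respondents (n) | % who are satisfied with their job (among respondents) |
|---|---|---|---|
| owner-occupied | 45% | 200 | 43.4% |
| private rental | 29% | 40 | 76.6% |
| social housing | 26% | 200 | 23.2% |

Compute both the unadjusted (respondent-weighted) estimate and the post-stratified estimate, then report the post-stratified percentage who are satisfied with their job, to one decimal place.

47.8%

Without adjustment, the pooled respondent share is:
  (200/440)×43.4 + (40/440)×76.6 + (200/440)×23.2 = 37.2364%
Post-stratifying to population shares instead:
  0.45×43.4 + 0.29×76.6 + 0.26×23.2 = 47.776%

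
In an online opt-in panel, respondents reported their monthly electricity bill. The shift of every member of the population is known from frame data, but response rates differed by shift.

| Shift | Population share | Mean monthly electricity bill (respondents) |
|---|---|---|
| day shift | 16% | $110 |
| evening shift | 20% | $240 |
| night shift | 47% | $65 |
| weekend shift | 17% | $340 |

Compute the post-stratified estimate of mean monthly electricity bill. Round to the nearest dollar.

$154

Post-stratification weights by population share, not respondent share:
  day shift: 0.16 × 110 = 17.6
  evening shift: 0.2 × 240 = 48
  night shift: 0.47 × 65 = 30.55
  weekend shift: 0.17 × 340 = 57.8
Post-stratified estimate = 153.95 → $154.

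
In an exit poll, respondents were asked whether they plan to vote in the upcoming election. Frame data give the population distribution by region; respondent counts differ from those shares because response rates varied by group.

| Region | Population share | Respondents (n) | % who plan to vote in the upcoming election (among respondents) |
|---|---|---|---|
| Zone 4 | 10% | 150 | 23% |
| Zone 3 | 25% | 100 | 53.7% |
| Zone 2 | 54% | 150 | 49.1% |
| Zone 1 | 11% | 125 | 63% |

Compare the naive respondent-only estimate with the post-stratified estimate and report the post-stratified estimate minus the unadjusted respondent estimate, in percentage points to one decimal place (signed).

+3.3 percentage points

Naive respondent-only estimate (weights = respondent counts):
  (150/525)×23 + (100/525)×53.7 + (150/525)×49.1 + (125/525)×63 = 45.8286%
Reweighting by population region shares:
  0.1×23 + 0.25×53.7 + 0.54×49.1 + 0.11×63 = 49.169%
Difference = 49.169 − 45.8286 = 3.3404 pp.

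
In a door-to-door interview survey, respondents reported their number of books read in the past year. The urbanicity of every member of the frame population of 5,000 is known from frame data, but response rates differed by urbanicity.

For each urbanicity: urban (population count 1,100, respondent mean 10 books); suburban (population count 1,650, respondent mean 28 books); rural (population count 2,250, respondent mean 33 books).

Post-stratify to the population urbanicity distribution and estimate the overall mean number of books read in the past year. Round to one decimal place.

26.3

Weight each group's respondent value by its population share:
  urban: (1,100/5,000) × 10 = 2.2
  suburban: (1,650/5,000) × 28 = 9.24
  rural: (2,250/5,000) × 33 = 14.85
Post-stratified estimate = 26.29 → 26.3.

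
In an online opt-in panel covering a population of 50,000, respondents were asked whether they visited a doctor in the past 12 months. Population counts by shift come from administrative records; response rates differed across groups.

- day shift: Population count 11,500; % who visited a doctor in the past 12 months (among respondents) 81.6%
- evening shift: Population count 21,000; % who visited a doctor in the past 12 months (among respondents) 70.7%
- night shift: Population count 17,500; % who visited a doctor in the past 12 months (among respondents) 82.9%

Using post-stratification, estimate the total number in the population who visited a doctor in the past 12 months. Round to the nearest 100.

Apply each group's respondent rate to its population count:
  day shift: 11,500 × 81.6% = 9384
  evening shift: 21,000 × 70.7% = 14,847
  night shift: 17,500 × 82.9% = 14507.5
Estimated total = 38738.5 → 38,700.

38,700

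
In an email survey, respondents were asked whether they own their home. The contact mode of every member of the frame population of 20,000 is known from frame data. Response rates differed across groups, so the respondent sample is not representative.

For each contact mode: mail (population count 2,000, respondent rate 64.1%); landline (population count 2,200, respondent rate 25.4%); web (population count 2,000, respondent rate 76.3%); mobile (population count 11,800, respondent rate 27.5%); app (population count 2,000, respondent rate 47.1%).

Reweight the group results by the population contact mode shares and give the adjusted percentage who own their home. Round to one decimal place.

37.8%

Weight each group's respondent value by its population share:
  mail: (2,000/20,000) × 64.1 = 6.41
  landline: (2,200/20,000) × 25.4 = 2.794
  web: (2,000/20,000) × 76.3 = 7.63
  mobile: (11,800/20,000) × 27.5 = 16.225
  app: (2,000/20,000) × 47.1 = 4.71
Post-stratified estimate = 37.769 → 37.8%.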